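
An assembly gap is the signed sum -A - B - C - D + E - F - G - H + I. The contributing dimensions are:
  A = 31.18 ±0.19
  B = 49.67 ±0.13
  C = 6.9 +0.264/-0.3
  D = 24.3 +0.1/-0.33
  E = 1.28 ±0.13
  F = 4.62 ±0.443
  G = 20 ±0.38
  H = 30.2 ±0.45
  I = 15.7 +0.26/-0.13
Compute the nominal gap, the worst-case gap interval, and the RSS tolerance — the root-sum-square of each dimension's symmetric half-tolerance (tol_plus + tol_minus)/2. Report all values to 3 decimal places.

nominal=-149.890 wc=[-152.107,-147.277] rss=0.881

Stack each dimension's contribution:
  -A: nom -31.180 → Σnom=-31.180; wc +0.190/-0.190 → slack +0.190/-0.190; half-tol=0.190, Σhalf²=0.036100
  -B: nom -49.670 → Σnom=-80.850; wc +0.130/-0.130 → slack +0.320/-0.320; half-tol=0.130, Σhalf²=0.053000
  -C: nom -6.900 → Σnom=-87.750; wc +0.300/-0.264 → slack +0.620/-0.584; half-tol=0.282, Σhalf²=0.132524
  -D: nom -24.300 → Σnom=-112.050; wc +0.330/-0.100 → slack +0.950/-0.684; half-tol=0.215, Σhalf²=0.178749
  +E: nom +1.280 → Σnom=-110.770; wc +0.130/-0.130 → slack +1.080/-0.814; half-tol=0.130, Σhalf²=0.195649
  -F: nom -4.620 → Σnom=-115.390; wc +0.443/-0.443 → slack +1.523/-1.257; half-tol=0.443, Σhalf²=0.391898
  -G: nom -20.000 → Σnom=-135.390; wc +0.380/-0.380 → slack +1.903/-1.637; half-tol=0.380, Σhalf²=0.536298
  -H: nom -30.200 → Σnom=-165.590; wc +0.450/-0.450 → slack +2.353/-2.087; half-tol=0.450, Σhalf²=0.738798
  +I: nom +15.700 → Σnom=-149.890; wc +0.260/-0.130 → slack +2.613/-2.217; half-tol=0.195, Σhalf²=0.776823
Nominal = -149.890. Worst-case = [-149.890 - 2.217, -149.890 + 2.613] = [-152.107, -147.277]. RSS = √0.776823 = 0.881.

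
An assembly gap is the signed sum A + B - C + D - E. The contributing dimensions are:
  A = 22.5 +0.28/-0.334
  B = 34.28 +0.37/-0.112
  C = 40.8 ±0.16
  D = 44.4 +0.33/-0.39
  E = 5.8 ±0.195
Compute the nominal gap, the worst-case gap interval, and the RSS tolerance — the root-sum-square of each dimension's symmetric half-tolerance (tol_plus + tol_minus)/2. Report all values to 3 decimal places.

nominal=54.580 wc=[53.389,55.915] rss=0.588

Stack each dimension's contribution:
  +A: nom +22.500 → Σnom=22.500; wc +0.280/-0.334 → slack +0.280/-0.334; half-tol=0.307, Σhalf²=0.094249
  +B: nom +34.280 → Σnom=56.780; wc +0.370/-0.112 → slack +0.650/-0.446; half-tol=0.241, Σhalf²=0.152330
  -C: nom -40.800 → Σnom=15.980; wc +0.160/-0.160 → slack +0.810/-0.606; half-tol=0.160, Σhalf²=0.177930
  +D: nom +44.400 → Σnom=60.380; wc +0.330/-0.390 → slack +1.140/-0.996; half-tol=0.360, Σhalf²=0.307530
  -E: nom -5.800 → Σnom=54.580; wc +0.195/-0.195 → slack +1.335/-1.191; half-tol=0.195, Σhalf²=0.345555
Nominal = 54.580. Worst-case = [54.580 - 1.191, 54.580 + 1.335] = [53.389, 55.915]. RSS = √0.345555 = 0.588.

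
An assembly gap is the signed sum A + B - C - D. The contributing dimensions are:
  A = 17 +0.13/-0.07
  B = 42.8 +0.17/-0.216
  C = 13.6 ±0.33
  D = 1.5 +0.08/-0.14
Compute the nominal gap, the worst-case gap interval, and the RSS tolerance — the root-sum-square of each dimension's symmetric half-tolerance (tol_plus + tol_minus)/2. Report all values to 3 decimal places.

nominal=44.700 wc=[44.004,45.470] rss=0.410

Stack each dimension's contribution:
  +A: nom +17.000 → Σnom=17.000; wc +0.130/-0.070 → slack +0.130/-0.070; half-tol=0.100, Σhalf²=0.010000
  +B: nom +42.800 → Σnom=59.800; wc +0.170/-0.216 → slack +0.300/-0.286; half-tol=0.193, Σhalf²=0.047249
  -C: nom -13.600 → Σnom=46.200; wc +0.330/-0.330 → slack +0.630/-0.616; half-tol=0.330, Σhalf²=0.156149
  -D: nom -1.500 → Σnom=44.700; wc +0.140/-0.080 → slack +0.770/-0.696; half-tol=0.110, Σhalf²=0.168249
Nominal = 44.700. Worst-case = [44.700 - 0.696, 44.700 + 0.770] = [44.004, 45.470]. RSS = √0.168249 = 0.410.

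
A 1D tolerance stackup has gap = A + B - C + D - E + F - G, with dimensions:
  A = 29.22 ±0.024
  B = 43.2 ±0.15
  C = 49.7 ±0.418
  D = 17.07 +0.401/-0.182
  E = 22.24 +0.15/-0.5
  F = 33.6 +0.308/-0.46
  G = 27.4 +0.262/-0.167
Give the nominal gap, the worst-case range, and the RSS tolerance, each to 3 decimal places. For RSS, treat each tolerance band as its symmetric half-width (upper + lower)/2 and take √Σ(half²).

nominal=23.750 wc=[22.104,25.718] rss=0.763

Stack each dimension's contribution:
  +A: nom +29.220 → Σnom=29.220; wc +0.024/-0.024 → slack +0.024/-0.024; half-tol=0.024, Σhalf²=0.000576
  +B: nom +43.200 → Σnom=72.420; wc +0.150/-0.150 → slack +0.174/-0.174; half-tol=0.150, Σhalf²=0.023076
  -C: nom -49.700 → Σnom=22.720; wc +0.418/-0.418 → slack +0.592/-0.592; half-tol=0.418, Σhalf²=0.197800
  +D: nom +17.070 → Σnom=39.790; wc +0.401/-0.182 → slack +0.993/-0.774; half-tol=0.291, Σhalf²=0.282772
  -E: nom -22.240 → Σnom=17.550; wc +0.500/-0.150 → slack +1.493/-0.924; half-tol=0.325, Σhalf²=0.388397
  +F: nom +33.600 → Σnom=51.150; wc +0.308/-0.460 → slack +1.801/-1.384; half-tol=0.384, Σhalf²=0.535853
  -G: nom -27.400 → Σnom=23.750; wc +0.167/-0.262 → slack +1.968/-1.646; half-tol=0.215, Σhalf²=0.581863
Nominal = 23.750. Worst-case = [23.750 - 1.646, 23.750 + 1.968] = [22.104, 25.718]. RSS = √0.581863 = 0.763.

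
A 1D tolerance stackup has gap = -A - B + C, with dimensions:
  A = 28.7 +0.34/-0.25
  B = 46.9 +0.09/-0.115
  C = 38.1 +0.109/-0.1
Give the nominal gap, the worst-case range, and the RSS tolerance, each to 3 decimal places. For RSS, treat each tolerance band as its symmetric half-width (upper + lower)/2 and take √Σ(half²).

nominal=-37.500 wc=[-38.030,-37.026] rss=0.329

Stack each dimension's contribution:
  -A: nom -28.700 → Σnom=-28.700; wc +0.250/-0.340 → slack +0.250/-0.340; half-tol=0.295, Σhalf²=0.087025
  -B: nom -46.900 → Σnom=-75.600; wc +0.115/-0.090 → slack +0.365/-0.430; half-tol=0.103, Σhalf²=0.097531
  +C: nom +38.100 → Σnom=-37.500; wc +0.109/-0.100 → slack +0.474/-0.530; half-tol=0.105, Σhalf²=0.108452
Nominal = -37.500. Worst-case = [-37.500 - 0.530, -37.500 + 0.474] = [-38.030, -37.026]. RSS = √0.108452 = 0.329.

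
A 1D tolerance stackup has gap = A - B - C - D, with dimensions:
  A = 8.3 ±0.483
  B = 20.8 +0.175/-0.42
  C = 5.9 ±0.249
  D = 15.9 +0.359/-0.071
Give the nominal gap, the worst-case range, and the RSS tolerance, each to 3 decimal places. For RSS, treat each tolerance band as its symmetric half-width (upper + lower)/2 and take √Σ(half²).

nominal=-34.300 wc=[-35.566,-33.077] rss=0.656

Stack each dimension's contribution:
  +A: nom +8.300 → Σnom=8.300; wc +0.483/-0.483 → slack +0.483/-0.483; half-tol=0.483, Σhalf²=0.233289
  -B: nom -20.800 → Σnom=-12.500; wc +0.420/-0.175 → slack +0.903/-0.658; half-tol=0.297, Σhalf²=0.321795
  -C: nom -5.900 → Σnom=-18.400; wc +0.249/-0.249 → slack +1.152/-0.907; half-tol=0.249, Σhalf²=0.383796
  -D: nom -15.900 → Σnom=-34.300; wc +0.071/-0.359 → slack +1.223/-1.266; half-tol=0.215, Σhalf²=0.430021
Nominal = -34.300. Worst-case = [-34.300 - 1.266, -34.300 + 1.223] = [-35.566, -33.077]. RSS = √0.430021 = 0.656.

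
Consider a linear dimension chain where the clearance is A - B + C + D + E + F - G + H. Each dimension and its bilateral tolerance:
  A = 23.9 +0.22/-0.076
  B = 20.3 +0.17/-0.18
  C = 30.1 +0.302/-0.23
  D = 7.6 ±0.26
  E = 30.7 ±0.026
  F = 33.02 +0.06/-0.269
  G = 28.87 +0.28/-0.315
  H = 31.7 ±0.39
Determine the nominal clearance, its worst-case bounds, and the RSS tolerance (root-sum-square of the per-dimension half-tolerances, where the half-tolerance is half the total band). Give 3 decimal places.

Stack each dimension's contribution:
  +A: nom +23.900 → Σnom=23.900; wc +0.220/-0.076 → slack +0.220/-0.076; half-tol=0.148, Σhalf²=0.021904
  -B: nom -20.300 → Σnom=3.600; wc +0.180/-0.170 → slack +0.400/-0.246; half-tol=0.175, Σhalf²=0.052529
  +C: nom +30.100 → Σnom=33.700; wc +0.302/-0.230 → slack +0.702/-0.476; half-tol=0.266, Σhalf²=0.123285
  +D: nom +7.600 → Σnom=41.300; wc +0.260/-0.260 → slack +0.962/-0.736; half-tol=0.260, Σhalf²=0.190885
  +E: nom +30.700 → Σnom=72.000; wc +0.026/-0.026 → slack +0.988/-0.762; half-tol=0.026, Σhalf²=0.191561
  +F: nom +33.020 → Σnom=105.020; wc +0.060/-0.269 → slack +1.048/-1.031; half-tol=0.165, Σhalf²=0.218621
  -G: nom -28.870 → Σnom=76.150; wc +0.315/-0.280 → slack +1.363/-1.311; half-tol=0.297, Σhalf²=0.307128
  +H: nom +31.700 → Σnom=107.850; wc +0.390/-0.390 → slack +1.753/-1.701; half-tol=0.390, Σhalf²=0.459228
Nominal = 107.850. Worst-case = [107.850 - 1.701, 107.850 + 1.753] = [106.149, 109.603]. RSS = √0.459228 = 0.678.

nominal=107.850 wc=[106.149,109.603] rss=0.678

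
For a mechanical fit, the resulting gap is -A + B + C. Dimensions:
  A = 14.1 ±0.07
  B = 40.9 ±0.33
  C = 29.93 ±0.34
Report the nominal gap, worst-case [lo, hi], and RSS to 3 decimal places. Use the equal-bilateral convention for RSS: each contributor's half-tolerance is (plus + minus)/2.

Stack each dimension's contribution:
  -A: nom -14.100 → Σnom=-14.100; wc +0.070/-0.070 → slack +0.070/-0.070; half-tol=0.070, Σhalf²=0.004900
  +B: nom +40.900 → Σnom=26.800; wc +0.330/-0.330 → slack +0.400/-0.400; half-tol=0.330, Σhalf²=0.113800
  +C: nom +29.930 → Σnom=56.730; wc +0.340/-0.340 → slack +0.740/-0.740; half-tol=0.340, Σhalf²=0.229400
Nominal = 56.730. Worst-case = [56.730 - 0.740, 56.730 + 0.740] = [55.990, 57.470]. RSS = √0.229400 = 0.479.

nominal=56.730 wc=[55.990,57.470] rss=0.479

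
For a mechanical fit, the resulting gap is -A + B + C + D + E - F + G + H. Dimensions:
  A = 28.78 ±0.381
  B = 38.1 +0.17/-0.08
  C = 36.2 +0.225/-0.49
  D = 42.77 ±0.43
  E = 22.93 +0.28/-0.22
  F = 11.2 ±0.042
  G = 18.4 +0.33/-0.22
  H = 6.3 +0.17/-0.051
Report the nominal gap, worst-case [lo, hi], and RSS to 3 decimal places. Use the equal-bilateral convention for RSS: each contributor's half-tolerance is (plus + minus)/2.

nominal=124.720 wc=[122.806,126.748] rss=0.791

Stack each dimension's contribution:
  -A: nom -28.780 → Σnom=-28.780; wc +0.381/-0.381 → slack +0.381/-0.381; half-tol=0.381, Σhalf²=0.145161
  +B: nom +38.100 → Σnom=9.320; wc +0.170/-0.080 → slack +0.551/-0.461; half-tol=0.125, Σhalf²=0.160786
  +C: nom +36.200 → Σnom=45.520; wc +0.225/-0.490 → slack +0.776/-0.951; half-tol=0.357, Σhalf²=0.288592
  +D: nom +42.770 → Σnom=88.290; wc +0.430/-0.430 → slack +1.206/-1.381; half-tol=0.430, Σhalf²=0.473492
  +E: nom +22.930 → Σnom=111.220; wc +0.280/-0.220 → slack +1.486/-1.601; half-tol=0.250, Σhalf²=0.535992
  -F: nom -11.200 → Σnom=100.020; wc +0.042/-0.042 → slack +1.528/-1.643; half-tol=0.042, Σhalf²=0.537756
  +G: nom +18.400 → Σnom=118.420; wc +0.330/-0.220 → slack +1.858/-1.863; half-tol=0.275, Σhalf²=0.613381
  +H: nom +6.300 → Σnom=124.720; wc +0.170/-0.051 → slack +2.028/-1.914; half-tol=0.111, Σhalf²=0.625591
Nominal = 124.720. Worst-case = [124.720 - 1.914, 124.720 + 2.028] = [122.806, 126.748]. RSS = √0.625591 = 0.791.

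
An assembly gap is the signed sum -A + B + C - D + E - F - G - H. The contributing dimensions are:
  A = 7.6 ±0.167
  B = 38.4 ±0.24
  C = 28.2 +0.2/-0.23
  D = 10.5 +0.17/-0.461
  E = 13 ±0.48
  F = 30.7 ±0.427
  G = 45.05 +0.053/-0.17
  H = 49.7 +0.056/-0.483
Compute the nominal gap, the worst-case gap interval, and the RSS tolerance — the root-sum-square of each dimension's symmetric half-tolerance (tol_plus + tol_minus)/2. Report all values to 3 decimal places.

nominal=-63.950 wc=[-65.773,-61.322] rss=0.854

Stack each dimension's contribution:
  -A: nom -7.600 → Σnom=-7.600; wc +0.167/-0.167 → slack +0.167/-0.167; half-tol=0.167, Σhalf²=0.027889
  +B: nom +38.400 → Σnom=30.800; wc +0.240/-0.240 → slack +0.407/-0.407; half-tol=0.240, Σhalf²=0.085489
  +C: nom +28.200 → Σnom=59.000; wc +0.200/-0.230 → slack +0.607/-0.637; half-tol=0.215, Σhalf²=0.131714
  -D: nom -10.500 → Σnom=48.500; wc +0.461/-0.170 → slack +1.068/-0.807; half-tol=0.316, Σhalf²=0.231254
  +E: nom +13.000 → Σnom=61.500; wc +0.480/-0.480 → slack +1.548/-1.287; half-tol=0.480, Σhalf²=0.461654
  -F: nom -30.700 → Σnom=30.800; wc +0.427/-0.427 → slack +1.975/-1.714; half-tol=0.427, Σhalf²=0.643983
  -G: nom -45.050 → Σnom=-14.250; wc +0.170/-0.053 → slack +2.145/-1.767; half-tol=0.112, Σhalf²=0.656416
  -H: nom -49.700 → Σnom=-63.950; wc +0.483/-0.056 → slack +2.628/-1.823; half-tol=0.270, Σhalf²=0.729046
Nominal = -63.950. Worst-case = [-63.950 - 1.823, -63.950 + 2.628] = [-65.773, -61.322]. RSS = √0.729046 = 0.854.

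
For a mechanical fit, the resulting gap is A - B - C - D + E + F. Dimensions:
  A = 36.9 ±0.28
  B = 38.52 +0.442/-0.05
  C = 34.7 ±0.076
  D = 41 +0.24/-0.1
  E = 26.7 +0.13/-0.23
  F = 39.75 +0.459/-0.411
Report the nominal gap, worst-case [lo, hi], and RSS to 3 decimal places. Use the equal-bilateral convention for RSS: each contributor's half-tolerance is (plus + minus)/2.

Stack each dimension's contribution:
  +A: nom +36.900 → Σnom=36.900; wc +0.280/-0.280 → slack +0.280/-0.280; half-tol=0.280, Σhalf²=0.078400
  -B: nom -38.520 → Σnom=-1.620; wc +0.050/-0.442 → slack +0.330/-0.722; half-tol=0.246, Σhalf²=0.138916
  -C: nom -34.700 → Σnom=-36.320; wc +0.076/-0.076 → slack +0.406/-0.798; half-tol=0.076, Σhalf²=0.144692
  -D: nom -41.000 → Σnom=-77.320; wc +0.100/-0.240 → slack +0.506/-1.038; half-tol=0.170, Σhalf²=0.173592
  +E: nom +26.700 → Σnom=-50.620; wc +0.130/-0.230 → slack +0.636/-1.268; half-tol=0.180, Σhalf²=0.205992
  +F: nom +39.750 → Σnom=-10.870; wc +0.459/-0.411 → slack +1.095/-1.679; half-tol=0.435, Σhalf²=0.395217
Nominal = -10.870. Worst-case = [-10.870 - 1.679, -10.870 + 1.095] = [-12.549, -9.775]. RSS = √0.395217 = 0.629.

nominal=-10.870 wc=[-12.549,-9.775] rss=0.629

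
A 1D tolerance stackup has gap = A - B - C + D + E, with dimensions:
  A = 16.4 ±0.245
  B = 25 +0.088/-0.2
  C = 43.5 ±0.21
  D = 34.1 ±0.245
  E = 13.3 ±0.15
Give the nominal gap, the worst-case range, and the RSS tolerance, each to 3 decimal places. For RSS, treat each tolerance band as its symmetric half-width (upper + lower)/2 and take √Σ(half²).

nominal=-4.700 wc=[-5.638,-3.650] rss=0.455

Stack each dimension's contribution:
  +A: nom +16.400 → Σnom=16.400; wc +0.245/-0.245 → slack +0.245/-0.245; half-tol=0.245, Σhalf²=0.060025
  -B: nom -25.000 → Σnom=-8.600; wc +0.200/-0.088 → slack +0.445/-0.333; half-tol=0.144, Σhalf²=0.080761
  -C: nom -43.500 → Σnom=-52.100; wc +0.210/-0.210 → slack +0.655/-0.543; half-tol=0.210, Σhalf²=0.124861
  +D: nom +34.100 → Σnom=-18.000; wc +0.245/-0.245 → slack +0.900/-0.788; half-tol=0.245, Σhalf²=0.184886
  +E: nom +13.300 → Σnom=-4.700; wc +0.150/-0.150 → slack +1.050/-0.938; half-tol=0.150, Σhalf²=0.207386
Nominal = -4.700. Worst-case = [-4.700 - 0.938, -4.700 + 1.050] = [-5.638, -3.650]. RSS = √0.207386 = 0.455.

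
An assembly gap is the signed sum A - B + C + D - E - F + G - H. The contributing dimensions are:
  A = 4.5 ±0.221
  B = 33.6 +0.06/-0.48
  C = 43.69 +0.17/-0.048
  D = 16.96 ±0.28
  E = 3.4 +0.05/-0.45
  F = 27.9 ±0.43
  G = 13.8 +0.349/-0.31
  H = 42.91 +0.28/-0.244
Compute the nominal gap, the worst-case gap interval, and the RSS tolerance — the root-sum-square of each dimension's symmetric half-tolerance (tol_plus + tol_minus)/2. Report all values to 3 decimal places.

Stack each dimension's contribution:
  +A: nom +4.500 → Σnom=4.500; wc +0.221/-0.221 → slack +0.221/-0.221; half-tol=0.221, Σhalf²=0.048841
  -B: nom -33.600 → Σnom=-29.100; wc +0.480/-0.060 → slack +0.701/-0.281; half-tol=0.270, Σhalf²=0.121741
  +C: nom +43.690 → Σnom=14.590; wc +0.170/-0.048 → slack +0.871/-0.329; half-tol=0.109, Σhalf²=0.133622
  +D: nom +16.960 → Σnom=31.550; wc +0.280/-0.280 → slack +1.151/-0.609; half-tol=0.280, Σhalf²=0.212022
  -E: nom -3.400 → Σnom=28.150; wc +0.450/-0.050 → slack +1.601/-0.659; half-tol=0.250, Σhalf²=0.274522
  -F: nom -27.900 → Σnom=0.250; wc +0.430/-0.430 → slack +2.031/-1.089; half-tol=0.430, Σhalf²=0.459422
  +G: nom +13.800 → Σnom=14.050; wc +0.349/-0.310 → slack +2.380/-1.399; half-tol=0.330, Σhalf²=0.567992
  -H: nom -42.910 → Σnom=-28.860; wc +0.244/-0.280 → slack +2.624/-1.679; half-tol=0.262, Σhalf²=0.636636
Nominal = -28.860. Worst-case = [-28.860 - 1.679, -28.860 + 2.624] = [-30.539, -26.236]. RSS = √0.636636 = 0.798.

nominal=-28.860 wc=[-30.539,-26.236] rss=0.798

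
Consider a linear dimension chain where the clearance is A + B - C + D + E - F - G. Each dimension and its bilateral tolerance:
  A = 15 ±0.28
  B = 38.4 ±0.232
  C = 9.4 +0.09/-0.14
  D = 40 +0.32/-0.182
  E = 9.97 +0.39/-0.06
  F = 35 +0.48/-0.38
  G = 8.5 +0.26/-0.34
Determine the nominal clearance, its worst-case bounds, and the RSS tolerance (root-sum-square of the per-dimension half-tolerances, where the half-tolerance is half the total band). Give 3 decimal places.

nominal=50.470 wc=[48.886,52.552] rss=0.731

Stack each dimension's contribution:
  +A: nom +15.000 → Σnom=15.000; wc +0.280/-0.280 → slack +0.280/-0.280; half-tol=0.280, Σhalf²=0.078400
  +B: nom +38.400 → Σnom=53.400; wc +0.232/-0.232 → slack +0.512/-0.512; half-tol=0.232, Σhalf²=0.132224
  -C: nom -9.400 → Σnom=44.000; wc +0.140/-0.090 → slack +0.652/-0.602; half-tol=0.115, Σhalf²=0.145449
  +D: nom +40.000 → Σnom=84.000; wc +0.320/-0.182 → slack +0.972/-0.784; half-tol=0.251, Σhalf²=0.208450
  +E: nom +9.970 → Σnom=93.970; wc +0.390/-0.060 → slack +1.362/-0.844; half-tol=0.225, Σhalf²=0.259075
  -F: nom -35.000 → Σnom=58.970; wc +0.380/-0.480 → slack +1.742/-1.324; half-tol=0.430, Σhalf²=0.443975
  -G: nom -8.500 → Σnom=50.470; wc +0.340/-0.260 → slack +2.082/-1.584; half-tol=0.300, Σhalf²=0.533975
Nominal = 50.470. Worst-case = [50.470 - 1.584, 50.470 + 2.082] = [48.886, 52.552]. RSS = √0.533975 = 0.731.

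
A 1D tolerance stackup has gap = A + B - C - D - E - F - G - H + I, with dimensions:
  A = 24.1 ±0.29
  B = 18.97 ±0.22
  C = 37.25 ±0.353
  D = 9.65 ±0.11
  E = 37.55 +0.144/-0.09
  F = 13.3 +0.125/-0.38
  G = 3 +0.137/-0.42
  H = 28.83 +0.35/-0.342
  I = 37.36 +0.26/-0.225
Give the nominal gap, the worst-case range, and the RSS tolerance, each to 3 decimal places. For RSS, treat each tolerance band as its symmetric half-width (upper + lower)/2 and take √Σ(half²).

nominal=-49.150 wc=[-51.104,-46.685] rss=0.776

Stack each dimension's contribution:
  +A: nom +24.100 → Σnom=24.100; wc +0.290/-0.290 → slack +0.290/-0.290; half-tol=0.290, Σhalf²=0.084100
  +B: nom +18.970 → Σnom=43.070; wc +0.220/-0.220 → slack +0.510/-0.510; half-tol=0.220, Σhalf²=0.132500
  -C: nom -37.250 → Σnom=5.820; wc +0.353/-0.353 → slack +0.863/-0.863; half-tol=0.353, Σhalf²=0.257109
  -D: nom -9.650 → Σnom=-3.830; wc +0.110/-0.110 → slack +0.973/-0.973; half-tol=0.110, Σhalf²=0.269209
  -E: nom -37.550 → Σnom=-41.380; wc +0.090/-0.144 → slack +1.063/-1.117; half-tol=0.117, Σhalf²=0.282898
  -F: nom -13.300 → Σnom=-54.680; wc +0.380/-0.125 → slack +1.443/-1.242; half-tol=0.253, Σhalf²=0.346654
  -G: nom -3.000 → Σnom=-57.680; wc +0.420/-0.137 → slack +1.863/-1.379; half-tol=0.278, Σhalf²=0.424216
  -H: nom -28.830 → Σnom=-86.510; wc +0.342/-0.350 → slack +2.205/-1.729; half-tol=0.346, Σhalf²=0.543932
  +I: nom +37.360 → Σnom=-49.150; wc +0.260/-0.225 → slack +2.465/-1.954; half-tol=0.242, Σhalf²=0.602739
Nominal = -49.150. Worst-case = [-49.150 - 1.954, -49.150 + 2.465] = [-51.104, -46.685]. RSS = √0.602739 = 0.776.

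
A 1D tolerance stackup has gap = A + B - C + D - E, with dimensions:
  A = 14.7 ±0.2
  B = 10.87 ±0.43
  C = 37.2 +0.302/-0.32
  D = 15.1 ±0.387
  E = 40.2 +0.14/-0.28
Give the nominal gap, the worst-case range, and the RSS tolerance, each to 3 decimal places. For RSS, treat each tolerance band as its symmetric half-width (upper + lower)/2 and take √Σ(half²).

Stack each dimension's contribution:
  +A: nom +14.700 → Σnom=14.700; wc +0.200/-0.200 → slack +0.200/-0.200; half-tol=0.200, Σhalf²=0.040000
  +B: nom +10.870 → Σnom=25.570; wc +0.430/-0.430 → slack +0.630/-0.630; half-tol=0.430, Σhalf²=0.224900
  -C: nom -37.200 → Σnom=-11.630; wc +0.320/-0.302 → slack +0.950/-0.932; half-tol=0.311, Σhalf²=0.321621
  +D: nom +15.100 → Σnom=3.470; wc +0.387/-0.387 → slack +1.337/-1.319; half-tol=0.387, Σhalf²=0.471390
  -E: nom -40.200 → Σnom=-36.730; wc +0.280/-0.140 → slack +1.617/-1.459; half-tol=0.210, Σhalf²=0.515490
Nominal = -36.730. Worst-case = [-36.730 - 1.459, -36.730 + 1.617] = [-38.189, -35.113]. RSS = √0.515490 = 0.718.

nominal=-36.730 wc=[-38.189,-35.113] rss=0.718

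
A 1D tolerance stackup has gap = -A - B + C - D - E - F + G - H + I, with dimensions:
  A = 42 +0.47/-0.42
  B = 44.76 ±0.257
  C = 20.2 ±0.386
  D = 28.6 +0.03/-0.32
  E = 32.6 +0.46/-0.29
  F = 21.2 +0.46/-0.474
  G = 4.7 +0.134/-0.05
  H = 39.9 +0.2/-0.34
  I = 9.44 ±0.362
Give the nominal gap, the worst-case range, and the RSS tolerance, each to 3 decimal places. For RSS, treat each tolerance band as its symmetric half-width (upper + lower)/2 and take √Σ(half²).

Stack each dimension's contribution:
  -A: nom -42.000 → Σnom=-42.000; wc +0.420/-0.470 → slack +0.420/-0.470; half-tol=0.445, Σhalf²=0.198025
  -B: nom -44.760 → Σnom=-86.760; wc +0.257/-0.257 → slack +0.677/-0.727; half-tol=0.257, Σhalf²=0.264074
  +C: nom +20.200 → Σnom=-66.560; wc +0.386/-0.386 → slack +1.063/-1.113; half-tol=0.386, Σhalf²=0.413070
  -D: nom -28.600 → Σnom=-95.160; wc +0.320/-0.030 → slack +1.383/-1.143; half-tol=0.175, Σhalf²=0.443695
  -E: nom -32.600 → Σnom=-127.760; wc +0.290/-0.460 → slack +1.673/-1.603; half-tol=0.375, Σhalf²=0.584320
  -F: nom -21.200 → Σnom=-148.960; wc +0.474/-0.460 → slack +2.147/-2.063; half-tol=0.467, Σhalf²=0.802409
  +G: nom +4.700 → Σnom=-144.260; wc +0.134/-0.050 → slack +2.281/-2.113; half-tol=0.092, Σhalf²=0.810873
  -H: nom -39.900 → Σnom=-184.160; wc +0.340/-0.200 → slack +2.621/-2.313; half-tol=0.270, Σhalf²=0.883773
  +I: nom +9.440 → Σnom=-174.720; wc +0.362/-0.362 → slack +2.983/-2.675; half-tol=0.362, Σhalf²=1.014817
Nominal = -174.720. Worst-case = [-174.720 - 2.675, -174.720 + 2.983] = [-177.395, -171.737]. RSS = √1.014817 = 1.007.

nominal=-174.720 wc=[-177.395,-171.737] rss=1.007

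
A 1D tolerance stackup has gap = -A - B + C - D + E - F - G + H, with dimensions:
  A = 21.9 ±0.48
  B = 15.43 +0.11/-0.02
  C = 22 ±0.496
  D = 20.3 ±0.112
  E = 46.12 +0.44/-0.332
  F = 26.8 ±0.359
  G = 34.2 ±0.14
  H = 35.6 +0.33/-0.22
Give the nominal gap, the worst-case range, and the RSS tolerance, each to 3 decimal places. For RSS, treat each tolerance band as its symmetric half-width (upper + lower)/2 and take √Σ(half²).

Stack each dimension's contribution:
  -A: nom -21.900 → Σnom=-21.900; wc +0.480/-0.480 → slack +0.480/-0.480; half-tol=0.480, Σhalf²=0.230400
  -B: nom -15.430 → Σnom=-37.330; wc +0.020/-0.110 → slack +0.500/-0.590; half-tol=0.065, Σhalf²=0.234625
  +C: nom +22.000 → Σnom=-15.330; wc +0.496/-0.496 → slack +0.996/-1.086; half-tol=0.496, Σhalf²=0.480641
  -D: nom -20.300 → Σnom=-35.630; wc +0.112/-0.112 → slack +1.108/-1.198; half-tol=0.112, Σhalf²=0.493185
  +E: nom +46.120 → Σnom=10.490; wc +0.440/-0.332 → slack +1.548/-1.530; half-tol=0.386, Σhalf²=0.642181
  -F: nom -26.800 → Σnom=-16.310; wc +0.359/-0.359 → slack +1.907/-1.889; half-tol=0.359, Σhalf²=0.771062
  -G: nom -34.200 → Σnom=-50.510; wc +0.140/-0.140 → slack +2.047/-2.029; half-tol=0.140, Σhalf²=0.790662
  +H: nom +35.600 → Σnom=-14.910; wc +0.330/-0.220 → slack +2.377/-2.249; half-tol=0.275, Σhalf²=0.866287
Nominal = -14.910. Worst-case = [-14.910 - 2.249, -14.910 + 2.377] = [-17.159, -12.533]. RSS = √0.866287 = 0.931.

nominal=-14.910 wc=[-17.159,-12.533] rss=0.931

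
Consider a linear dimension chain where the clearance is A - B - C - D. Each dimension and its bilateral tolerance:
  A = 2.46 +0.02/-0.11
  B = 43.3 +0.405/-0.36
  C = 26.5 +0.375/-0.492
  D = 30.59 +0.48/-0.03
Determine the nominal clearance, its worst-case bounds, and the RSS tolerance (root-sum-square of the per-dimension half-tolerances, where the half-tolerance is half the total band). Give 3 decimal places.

nominal=-97.930 wc=[-99.300,-97.028] rss=0.635

Stack each dimension's contribution:
  +A: nom +2.460 → Σnom=2.460; wc +0.020/-0.110 → slack +0.020/-0.110; half-tol=0.065, Σhalf²=0.004225
  -B: nom -43.300 → Σnom=-40.840; wc +0.360/-0.405 → slack +0.380/-0.515; half-tol=0.383, Σhalf²=0.150531
  -C: nom -26.500 → Σnom=-67.340; wc +0.492/-0.375 → slack +0.872/-0.890; half-tol=0.433, Σhalf²=0.338453
  -D: nom -30.590 → Σnom=-97.930; wc +0.030/-0.480 → slack +0.902/-1.370; half-tol=0.255, Σhalf²=0.403478
Nominal = -97.930. Worst-case = [-97.930 - 1.370, -97.930 + 0.902] = [-99.300, -97.028]. RSS = √0.403478 = 0.635.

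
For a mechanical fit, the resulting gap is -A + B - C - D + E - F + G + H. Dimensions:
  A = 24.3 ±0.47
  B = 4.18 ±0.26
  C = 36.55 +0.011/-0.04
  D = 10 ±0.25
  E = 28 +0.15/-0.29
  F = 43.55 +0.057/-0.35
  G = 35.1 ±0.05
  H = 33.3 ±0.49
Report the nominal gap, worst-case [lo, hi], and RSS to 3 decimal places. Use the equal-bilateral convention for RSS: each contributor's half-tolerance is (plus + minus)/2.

Stack each dimension's contribution:
  -A: nom -24.300 → Σnom=-24.300; wc +0.470/-0.470 → slack +0.470/-0.470; half-tol=0.470, Σhalf²=0.220900
  +B: nom +4.180 → Σnom=-20.120; wc +0.260/-0.260 → slack +0.730/-0.730; half-tol=0.260, Σhalf²=0.288500
  -C: nom -36.550 → Σnom=-56.670; wc +0.040/-0.011 → slack +0.770/-0.741; half-tol=0.026, Σhalf²=0.289150
  -D: nom -10.000 → Σnom=-66.670; wc +0.250/-0.250 → slack +1.020/-0.991; half-tol=0.250, Σhalf²=0.351650
  +E: nom +28.000 → Σnom=-38.670; wc +0.150/-0.290 → slack +1.170/-1.281; half-tol=0.220, Σhalf²=0.400050
  -F: nom -43.550 → Σnom=-82.220; wc +0.350/-0.057 → slack +1.520/-1.338; half-tol=0.203, Σhalf²=0.441462
  +G: nom +35.100 → Σnom=-47.120; wc +0.050/-0.050 → slack +1.570/-1.388; half-tol=0.050, Σhalf²=0.443962
  +H: nom +33.300 → Σnom=-13.820; wc +0.490/-0.490 → slack +2.060/-1.878; half-tol=0.490, Σhalf²=0.684063
Nominal = -13.820. Worst-case = [-13.820 - 1.878, -13.820 + 2.060] = [-15.698, -11.760]. RSS = √0.684063 = 0.827.

nominal=-13.820 wc=[-15.698,-11.760] rss=0.827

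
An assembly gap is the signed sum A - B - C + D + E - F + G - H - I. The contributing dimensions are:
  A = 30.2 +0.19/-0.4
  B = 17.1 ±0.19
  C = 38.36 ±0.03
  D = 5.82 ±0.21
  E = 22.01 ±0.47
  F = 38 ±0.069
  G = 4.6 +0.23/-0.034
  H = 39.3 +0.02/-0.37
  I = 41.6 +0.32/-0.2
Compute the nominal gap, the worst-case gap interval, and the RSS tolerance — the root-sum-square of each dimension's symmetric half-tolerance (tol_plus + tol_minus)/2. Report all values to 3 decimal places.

Stack each dimension's contribution:
  +A: nom +30.200 → Σnom=30.200; wc +0.190/-0.400 → slack +0.190/-0.400; half-tol=0.295, Σhalf²=0.087025
  -B: nom -17.100 → Σnom=13.100; wc +0.190/-0.190 → slack +0.380/-0.590; half-tol=0.190, Σhalf²=0.123125
  -C: nom -38.360 → Σnom=-25.260; wc +0.030/-0.030 → slack +0.410/-0.620; half-tol=0.030, Σhalf²=0.124025
  +D: nom +5.820 → Σnom=-19.440; wc +0.210/-0.210 → slack +0.620/-0.830; half-tol=0.210, Σhalf²=0.168125
  +E: nom +22.010 → Σnom=2.570; wc +0.470/-0.470 → slack +1.090/-1.300; half-tol=0.470, Σhalf²=0.389025
  -F: nom -38.000 → Σnom=-35.430; wc +0.069/-0.069 → slack +1.159/-1.369; half-tol=0.069, Σhalf²=0.393786
  +G: nom +4.600 → Σnom=-30.830; wc +0.230/-0.034 → slack +1.389/-1.403; half-tol=0.132, Σhalf²=0.411210
  -H: nom -39.300 → Σnom=-70.130; wc +0.370/-0.020 → slack +1.759/-1.423; half-tol=0.195, Σhalf²=0.449235
  -I: nom -41.600 → Σnom=-111.730; wc +0.200/-0.320 → slack +1.959/-1.743; half-tol=0.260, Σhalf²=0.516835
Nominal = -111.730. Worst-case = [-111.730 - 1.743, -111.730 + 1.959] = [-113.473, -109.771]. RSS = √0.516835 = 0.719.

nominal=-111.730 wc=[-113.473,-109.771] rss=0.719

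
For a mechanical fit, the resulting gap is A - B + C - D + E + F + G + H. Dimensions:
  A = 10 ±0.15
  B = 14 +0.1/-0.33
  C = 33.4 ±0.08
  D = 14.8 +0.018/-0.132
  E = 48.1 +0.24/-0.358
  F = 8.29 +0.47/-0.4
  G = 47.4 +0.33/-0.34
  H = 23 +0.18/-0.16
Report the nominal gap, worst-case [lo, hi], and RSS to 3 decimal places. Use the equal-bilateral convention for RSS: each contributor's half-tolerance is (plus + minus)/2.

nominal=141.390 wc=[139.784,143.302] rss=0.707

Stack each dimension's contribution:
  +A: nom +10.000 → Σnom=10.000; wc +0.150/-0.150 → slack +0.150/-0.150; half-tol=0.150, Σhalf²=0.022500
  -B: nom -14.000 → Σnom=-4.000; wc +0.330/-0.100 → slack +0.480/-0.250; half-tol=0.215, Σhalf²=0.068725
  +C: nom +33.400 → Σnom=29.400; wc +0.080/-0.080 → slack +0.560/-0.330; half-tol=0.080, Σhalf²=0.075125
  -D: nom -14.800 → Σnom=14.600; wc +0.132/-0.018 → slack +0.692/-0.348; half-tol=0.075, Σhalf²=0.080750
  +E: nom +48.100 → Σnom=62.700; wc +0.240/-0.358 → slack +0.932/-0.706; half-tol=0.299, Σhalf²=0.170151
  +F: nom +8.290 → Σnom=70.990; wc +0.470/-0.400 → slack +1.402/-1.106; half-tol=0.435, Σhalf²=0.359376
  +G: nom +47.400 → Σnom=118.390; wc +0.330/-0.340 → slack +1.732/-1.446; half-tol=0.335, Σhalf²=0.471601
  +H: nom +23.000 → Σnom=141.390; wc +0.180/-0.160 → slack +1.912/-1.606; half-tol=0.170, Σhalf²=0.500501
Nominal = 141.390. Worst-case = [141.390 - 1.606, 141.390 + 1.912] = [139.784, 143.302]. RSS = √0.500501 = 0.707.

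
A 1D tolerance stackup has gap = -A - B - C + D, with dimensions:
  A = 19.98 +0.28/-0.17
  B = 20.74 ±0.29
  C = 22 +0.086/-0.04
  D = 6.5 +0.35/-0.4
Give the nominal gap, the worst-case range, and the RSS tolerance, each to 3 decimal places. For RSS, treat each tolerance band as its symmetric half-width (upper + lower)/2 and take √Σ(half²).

Stack each dimension's contribution:
  -A: nom -19.980 → Σnom=-19.980; wc +0.170/-0.280 → slack +0.170/-0.280; half-tol=0.225, Σhalf²=0.050625
  -B: nom -20.740 → Σnom=-40.720; wc +0.290/-0.290 → slack +0.460/-0.570; half-tol=0.290, Σhalf²=0.134725
  -C: nom -22.000 → Σnom=-62.720; wc +0.040/-0.086 → slack +0.500/-0.656; half-tol=0.063, Σhalf²=0.138694
  +D: nom +6.500 → Σnom=-56.220; wc +0.350/-0.400 → slack +0.850/-1.056; half-tol=0.375, Σhalf²=0.279319
Nominal = -56.220. Worst-case = [-56.220 - 1.056, -56.220 + 0.850] = [-57.276, -55.370]. RSS = √0.279319 = 0.529.

nominal=-56.220 wc=[-57.276,-55.370] rss=0.529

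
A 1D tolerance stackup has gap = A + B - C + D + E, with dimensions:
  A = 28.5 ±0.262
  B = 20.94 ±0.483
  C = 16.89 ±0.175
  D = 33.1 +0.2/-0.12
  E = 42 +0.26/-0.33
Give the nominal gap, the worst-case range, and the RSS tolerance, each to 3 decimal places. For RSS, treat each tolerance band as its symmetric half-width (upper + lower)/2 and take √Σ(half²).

Stack each dimension's contribution:
  +A: nom +28.500 → Σnom=28.500; wc +0.262/-0.262 → slack +0.262/-0.262; half-tol=0.262, Σhalf²=0.068644
  +B: nom +20.940 → Σnom=49.440; wc +0.483/-0.483 → slack +0.745/-0.745; half-tol=0.483, Σhalf²=0.301933
  -C: nom -16.890 → Σnom=32.550; wc +0.175/-0.175 → slack +0.920/-0.920; half-tol=0.175, Σhalf²=0.332558
  +D: nom +33.100 → Σnom=65.650; wc +0.200/-0.120 → slack +1.120/-1.040; half-tol=0.160, Σhalf²=0.358158
  +E: nom +42.000 → Σnom=107.650; wc +0.260/-0.330 → slack +1.380/-1.370; half-tol=0.295, Σhalf²=0.445183
Nominal = 107.650. Worst-case = [107.650 - 1.370, 107.650 + 1.380] = [106.280, 109.030]. RSS = √0.445183 = 0.667.

nominal=107.650 wc=[106.280,109.030] rss=0.667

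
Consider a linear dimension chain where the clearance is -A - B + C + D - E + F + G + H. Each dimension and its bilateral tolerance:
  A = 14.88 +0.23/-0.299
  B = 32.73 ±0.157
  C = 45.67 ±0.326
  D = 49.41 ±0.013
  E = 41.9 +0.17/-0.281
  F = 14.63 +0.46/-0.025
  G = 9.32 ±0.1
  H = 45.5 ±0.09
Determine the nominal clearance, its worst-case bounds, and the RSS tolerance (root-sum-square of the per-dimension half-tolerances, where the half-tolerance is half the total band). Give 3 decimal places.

nominal=75.020 wc=[73.909,76.746] rss=0.573

Stack each dimension's contribution:
  -A: nom -14.880 → Σnom=-14.880; wc +0.299/-0.230 → slack +0.299/-0.230; half-tol=0.265, Σhalf²=0.069960
  -B: nom -32.730 → Σnom=-47.610; wc +0.157/-0.157 → slack +0.456/-0.387; half-tol=0.157, Σhalf²=0.094609
  +C: nom +45.670 → Σnom=-1.940; wc +0.326/-0.326 → slack +0.782/-0.713; half-tol=0.326, Σhalf²=0.200885
  +D: nom +49.410 → Σnom=47.470; wc +0.013/-0.013 → slack +0.795/-0.726; half-tol=0.013, Σhalf²=0.201054
  -E: nom -41.900 → Σnom=5.570; wc +0.281/-0.170 → slack +1.076/-0.896; half-tol=0.226, Σhalf²=0.251905
  +F: nom +14.630 → Σnom=20.200; wc +0.460/-0.025 → slack +1.536/-0.921; half-tol=0.243, Σhalf²=0.310711
  +G: nom +9.320 → Σnom=29.520; wc +0.100/-0.100 → slack +1.636/-1.021; half-tol=0.100, Σhalf²=0.320711
  +H: nom +45.500 → Σnom=75.020; wc +0.090/-0.090 → slack +1.726/-1.111; half-tol=0.090, Σhalf²=0.328811
Nominal = 75.020. Worst-case = [75.020 - 1.111, 75.020 + 1.726] = [73.909, 76.746]. RSS = √0.328811 = 0.573.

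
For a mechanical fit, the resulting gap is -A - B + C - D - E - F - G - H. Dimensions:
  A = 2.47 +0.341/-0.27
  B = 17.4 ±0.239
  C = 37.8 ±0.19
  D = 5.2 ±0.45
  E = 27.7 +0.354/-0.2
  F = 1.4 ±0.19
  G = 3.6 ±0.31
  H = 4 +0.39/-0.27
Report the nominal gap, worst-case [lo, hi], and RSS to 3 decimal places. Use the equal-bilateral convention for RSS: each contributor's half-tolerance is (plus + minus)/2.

Stack each dimension's contribution:
  -A: nom -2.470 → Σnom=-2.470; wc +0.270/-0.341 → slack +0.270/-0.341; half-tol=0.305, Σhalf²=0.093330
  -B: nom -17.400 → Σnom=-19.870; wc +0.239/-0.239 → slack +0.509/-0.580; half-tol=0.239, Σhalf²=0.150451
  +C: nom +37.800 → Σnom=17.930; wc +0.190/-0.190 → slack +0.699/-0.770; half-tol=0.190, Σhalf²=0.186551
  -D: nom -5.200 → Σnom=12.730; wc +0.450/-0.450 → slack +1.149/-1.220; half-tol=0.450, Σhalf²=0.389051
  -E: nom -27.700 → Σnom=-14.970; wc +0.200/-0.354 → slack +1.349/-1.574; half-tol=0.277, Σhalf²=0.465780
  -F: nom -1.400 → Σnom=-16.370; wc +0.190/-0.190 → slack +1.539/-1.764; half-tol=0.190, Σhalf²=0.501880
  -G: nom -3.600 → Σnom=-19.970; wc +0.310/-0.310 → slack +1.849/-2.074; half-tol=0.310, Σhalf²=0.597980
  -H: nom -4.000 → Σnom=-23.970; wc +0.270/-0.390 → slack +2.119/-2.464; half-tol=0.330, Σhalf²=0.706880
Nominal = -23.970. Worst-case = [-23.970 - 2.464, -23.970 + 2.119] = [-26.434, -21.851]. RSS = √0.706880 = 0.841.

nominal=-23.970 wc=[-26.434,-21.851] rss=0.841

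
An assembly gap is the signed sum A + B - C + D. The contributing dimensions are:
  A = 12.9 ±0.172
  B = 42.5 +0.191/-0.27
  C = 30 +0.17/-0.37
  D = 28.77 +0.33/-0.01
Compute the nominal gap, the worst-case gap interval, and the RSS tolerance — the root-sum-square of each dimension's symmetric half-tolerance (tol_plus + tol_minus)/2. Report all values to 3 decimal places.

Stack each dimension's contribution:
  +A: nom +12.900 → Σnom=12.900; wc +0.172/-0.172 → slack +0.172/-0.172; half-tol=0.172, Σhalf²=0.029584
  +B: nom +42.500 → Σnom=55.400; wc +0.191/-0.270 → slack +0.363/-0.442; half-tol=0.231, Σhalf²=0.082714
  -C: nom -30.000 → Σnom=25.400; wc +0.370/-0.170 → slack +0.733/-0.612; half-tol=0.270, Σhalf²=0.155614
  +D: nom +28.770 → Σnom=54.170; wc +0.330/-0.010 → slack +1.063/-0.622; half-tol=0.170, Σhalf²=0.184514
Nominal = 54.170. Worst-case = [54.170 - 0.622, 54.170 + 1.063] = [53.548, 55.233]. RSS = √0.184514 = 0.430.

nominal=54.170 wc=[53.548,55.233] rss=0.430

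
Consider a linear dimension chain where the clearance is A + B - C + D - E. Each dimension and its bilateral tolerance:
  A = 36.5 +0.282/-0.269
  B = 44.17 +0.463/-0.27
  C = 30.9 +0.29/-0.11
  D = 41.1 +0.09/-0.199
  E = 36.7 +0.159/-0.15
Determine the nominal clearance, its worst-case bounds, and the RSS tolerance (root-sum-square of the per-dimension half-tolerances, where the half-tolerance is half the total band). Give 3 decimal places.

nominal=54.170 wc=[52.983,55.265] rss=0.543

Stack each dimension's contribution:
  +A: nom +36.500 → Σnom=36.500; wc +0.282/-0.269 → slack +0.282/-0.269; half-tol=0.275, Σhalf²=0.075900
  +B: nom +44.170 → Σnom=80.670; wc +0.463/-0.270 → slack +0.745/-0.539; half-tol=0.367, Σhalf²=0.210223
  -C: nom -30.900 → Σnom=49.770; wc +0.110/-0.290 → slack +0.855/-0.829; half-tol=0.200, Σhalf²=0.250223
  +D: nom +41.100 → Σnom=90.870; wc +0.090/-0.199 → slack +0.945/-1.028; half-tol=0.145, Σhalf²=0.271103
  -E: nom -36.700 → Σnom=54.170; wc +0.150/-0.159 → slack +1.095/-1.187; half-tol=0.154, Σhalf²=0.294973
Nominal = 54.170. Worst-case = [54.170 - 1.187, 54.170 + 1.095] = [52.983, 55.265]. RSS = √0.294973 = 0.543.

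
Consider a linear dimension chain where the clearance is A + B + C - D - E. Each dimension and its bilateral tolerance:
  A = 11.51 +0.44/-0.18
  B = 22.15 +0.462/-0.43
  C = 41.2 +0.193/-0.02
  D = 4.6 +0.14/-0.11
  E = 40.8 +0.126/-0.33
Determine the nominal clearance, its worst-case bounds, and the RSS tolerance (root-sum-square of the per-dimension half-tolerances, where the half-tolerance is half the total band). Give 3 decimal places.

Stack each dimension's contribution:
  +A: nom +11.510 → Σnom=11.510; wc +0.440/-0.180 → slack +0.440/-0.180; half-tol=0.310, Σhalf²=0.096100
  +B: nom +22.150 → Σnom=33.660; wc +0.462/-0.430 → slack +0.902/-0.610; half-tol=0.446, Σhalf²=0.295016
  +C: nom +41.200 → Σnom=74.860; wc +0.193/-0.020 → slack +1.095/-0.630; half-tol=0.106, Σhalf²=0.306358
  -D: nom -4.600 → Σnom=70.260; wc +0.110/-0.140 → slack +1.205/-0.770; half-tol=0.125, Σhalf²=0.321983
  -E: nom -40.800 → Σnom=29.460; wc +0.330/-0.126 → slack +1.535/-0.896; half-tol=0.228, Σhalf²=0.373967
Nominal = 29.460. Worst-case = [29.460 - 0.896, 29.460 + 1.535] = [28.564, 30.995]. RSS = √0.373967 = 0.612.

nominal=29.460 wc=[28.564,30.995] rss=0.612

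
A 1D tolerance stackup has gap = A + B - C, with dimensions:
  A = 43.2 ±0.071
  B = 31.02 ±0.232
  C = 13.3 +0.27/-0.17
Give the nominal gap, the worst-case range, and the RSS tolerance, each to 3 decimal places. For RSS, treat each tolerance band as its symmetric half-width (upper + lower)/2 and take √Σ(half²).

nominal=60.920 wc=[60.347,61.393] rss=0.328

Stack each dimension's contribution:
  +A: nom +43.200 → Σnom=43.200; wc +0.071/-0.071 → slack +0.071/-0.071; half-tol=0.071, Σhalf²=0.005041
  +B: nom +31.020 → Σnom=74.220; wc +0.232/-0.232 → slack +0.303/-0.303; half-tol=0.232, Σhalf²=0.058865
  -C: nom -13.300 → Σnom=60.920; wc +0.170/-0.270 → slack +0.473/-0.573; half-tol=0.220, Σhalf²=0.107265
Nominal = 60.920. Worst-case = [60.920 - 0.573, 60.920 + 0.473] = [60.347, 61.393]. RSS = √0.107265 = 0.328.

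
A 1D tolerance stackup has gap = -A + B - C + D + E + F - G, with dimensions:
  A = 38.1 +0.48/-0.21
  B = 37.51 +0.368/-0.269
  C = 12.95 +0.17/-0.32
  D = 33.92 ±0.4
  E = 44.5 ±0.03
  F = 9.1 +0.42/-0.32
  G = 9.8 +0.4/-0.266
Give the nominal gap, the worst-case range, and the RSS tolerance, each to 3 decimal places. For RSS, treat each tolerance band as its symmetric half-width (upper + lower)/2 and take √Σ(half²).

nominal=64.180 wc=[62.111,66.194] rss=0.830

Stack each dimension's contribution:
  -A: nom -38.100 → Σnom=-38.100; wc +0.210/-0.480 → slack +0.210/-0.480; half-tol=0.345, Σhalf²=0.119025
  +B: nom +37.510 → Σnom=-0.590; wc +0.368/-0.269 → slack +0.578/-0.749; half-tol=0.319, Σhalf²=0.220467
  -C: nom -12.950 → Σnom=-13.540; wc +0.320/-0.170 → slack +0.898/-0.919; half-tol=0.245, Σhalf²=0.280492
  +D: nom +33.920 → Σnom=20.380; wc +0.400/-0.400 → slack +1.298/-1.319; half-tol=0.400, Σhalf²=0.440492
  +E: nom +44.500 → Σnom=64.880; wc +0.030/-0.030 → slack +1.328/-1.349; half-tol=0.030, Σhalf²=0.441392
  +F: nom +9.100 → Σnom=73.980; wc +0.420/-0.320 → slack +1.748/-1.669; half-tol=0.370, Σhalf²=0.578292
  -G: nom -9.800 → Σnom=64.180; wc +0.266/-0.400 → slack +2.014/-2.069; half-tol=0.333, Σhalf²=0.689181
Nominal = 64.180. Worst-case = [64.180 - 2.069, 64.180 + 2.014] = [62.111, 66.194]. RSS = √0.689181 = 0.830.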